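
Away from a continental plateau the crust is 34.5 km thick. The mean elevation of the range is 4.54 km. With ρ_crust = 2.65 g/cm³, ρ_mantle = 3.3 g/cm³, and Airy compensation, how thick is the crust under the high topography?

57.5 km

Root depth r = h ρ_c / (ρ_m − ρ_c) = 4.54 km × 2.65 / 0.65 = 18.51 km.
Total thickness = T + h + r = 34.5 km + 4.54 km + 18.51 km = 57.5 km.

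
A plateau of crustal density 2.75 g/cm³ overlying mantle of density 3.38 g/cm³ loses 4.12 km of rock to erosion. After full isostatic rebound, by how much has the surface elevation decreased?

0.768 km

Rebound u = e ρ_c/ρ_m = 4.12 km × 2.75/3.38 = 3.352 km.
Net surface drop = e − u = 4.12 km − 3.352 km = e (ρ_m − ρ_c)/ρ_m = 0.768 km.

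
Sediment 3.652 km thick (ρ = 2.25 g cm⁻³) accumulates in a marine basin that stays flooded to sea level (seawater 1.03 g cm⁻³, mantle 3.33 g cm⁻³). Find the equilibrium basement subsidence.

Submarine loading: the sediment displaces seawater, and the subsidence is in turn flooded, so s (ρ_m − ρ_w) = t (ρ_sed − ρ_w).
s = 3.652 km × (2.25 − 1.03) / (3.33 − 1.03) = 1.94 km.

1.94 km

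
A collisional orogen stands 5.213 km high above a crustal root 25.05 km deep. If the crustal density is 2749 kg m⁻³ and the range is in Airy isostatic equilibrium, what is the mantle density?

Airy balance: ρ_c h = (ρ_m − ρ_c) r → ρ_m = ρ_c (1 + h/r).
ρ_m = 2749 × (1 + 5.213 km/25.05 km) = 3320 kg m⁻³.

3320 kg m⁻³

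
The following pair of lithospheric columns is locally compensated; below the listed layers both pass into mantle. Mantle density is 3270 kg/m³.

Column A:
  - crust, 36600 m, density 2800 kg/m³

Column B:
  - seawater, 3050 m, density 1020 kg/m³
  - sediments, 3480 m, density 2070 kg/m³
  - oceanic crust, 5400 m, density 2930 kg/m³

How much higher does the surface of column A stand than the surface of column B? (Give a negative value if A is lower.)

1320 m

For any compensation level in the mantle, the mantle terms cancel and isostasy reduces to e = (Σt_A − Σt_B) − (Σ(ρt)_A − Σ(ρt)_B) / ρ_m.
Σt_A = 36600 m; Σt_B = 11930 m; Σ(ρt)_A = 102480000; Σ(ρt)_B = 26136600 (in m·kg/m³).
e = (36600 − 11930) − (102480000 − 26136600) / 3270 = 1320 m.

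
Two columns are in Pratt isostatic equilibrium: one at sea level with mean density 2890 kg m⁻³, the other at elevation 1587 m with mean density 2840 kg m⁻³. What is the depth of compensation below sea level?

ρ_ref D = ρ (D + h) → D (ρ_ref − ρ) = ρ h.
D = ρ h/(ρ_ref − ρ) = 2840 × 1587 m/(2890 − 2840) = 90100 m.

90100 m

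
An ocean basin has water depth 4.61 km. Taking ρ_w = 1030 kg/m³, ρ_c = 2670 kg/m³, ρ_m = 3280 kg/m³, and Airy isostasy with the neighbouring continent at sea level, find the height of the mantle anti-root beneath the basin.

12.4 km

By Archimedes' principle applied to the lithosphere: replacing crust with seawater at the top is compensated by replacing crust with mantle at the base: d (ρ_c − ρ_w) = a (ρ_m − ρ_c).
a = d (ρ_c − ρ_w)/(ρ_m − ρ_c) = 4.61 km × 1640/610 = 12.4 km.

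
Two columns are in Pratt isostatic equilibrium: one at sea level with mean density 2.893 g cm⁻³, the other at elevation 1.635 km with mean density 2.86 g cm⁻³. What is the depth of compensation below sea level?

142 km

ρ_ref D = ρ (D + h) → D (ρ_ref − ρ) = ρ h.
D = ρ h/(ρ_ref − ρ) = 2.86 × 1.635 km/(2.893 − 2.86) = 142 km.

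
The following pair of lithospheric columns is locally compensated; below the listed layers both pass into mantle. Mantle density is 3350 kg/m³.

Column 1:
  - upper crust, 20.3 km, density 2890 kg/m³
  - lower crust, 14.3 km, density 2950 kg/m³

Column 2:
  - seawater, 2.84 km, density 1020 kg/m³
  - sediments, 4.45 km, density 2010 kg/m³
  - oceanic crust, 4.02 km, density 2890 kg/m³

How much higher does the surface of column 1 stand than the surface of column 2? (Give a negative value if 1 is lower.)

0.188 km

For any compensation level in the mantle, the mantle terms cancel and isostasy reduces to e = (Σt_1 − Σt_2) − (Σ(ρt)_1 − Σ(ρt)_2) / ρ_m.
Σt_1 = 34.6 km; Σt_2 = 11.31 km; Σ(ρt)_1 = 100852; Σ(ρt)_2 = 23459.1 (in km·kg/m³).
e = (34.6 − 11.31) − (100852 − 23459.1) / 3350 = 0.188 km.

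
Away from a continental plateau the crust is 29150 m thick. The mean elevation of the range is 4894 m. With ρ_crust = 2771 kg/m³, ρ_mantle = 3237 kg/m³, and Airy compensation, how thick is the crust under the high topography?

63100 m

Root depth r = h ρ_c / (ρ_m − ρ_c) = 4894 m × 2771 / 466 = 29100 m.
Total thickness = T + h + r = 29150 m + 4894 m + 29100 m = 63100 m.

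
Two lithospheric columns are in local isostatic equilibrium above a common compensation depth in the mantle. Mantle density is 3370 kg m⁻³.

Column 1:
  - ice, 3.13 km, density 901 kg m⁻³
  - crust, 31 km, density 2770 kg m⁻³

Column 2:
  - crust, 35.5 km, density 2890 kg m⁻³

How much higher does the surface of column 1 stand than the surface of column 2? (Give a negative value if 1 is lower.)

For any compensation level in the mantle, the mantle terms cancel and isostasy reduces to e = (Σt_1 − Σt_2) − (Σ(ρt)_1 − Σ(ρt)_2) / ρ_m.
Σt_1 = 34.13 km; Σt_2 = 35.5 km; Σ(ρt)_1 = 88690.13; Σ(ρt)_2 = 102595 (in km·kg m⁻³).
e = (34.13 − 35.5) − (88690.13 − 102595) / 3370 = 2.76 km.

2.76 km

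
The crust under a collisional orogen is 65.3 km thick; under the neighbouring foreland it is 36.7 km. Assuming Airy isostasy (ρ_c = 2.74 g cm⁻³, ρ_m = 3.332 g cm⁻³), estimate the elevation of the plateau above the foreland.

5.08 km

Excess crust Δ = 65.3 km − 36.7 km = 28.6 km, split between elevation h and root r with h + r = Δ.
Airy balance ρ_c h = (ρ_m − ρ_c) r gives r = h ρ_c/(ρ_m − ρ_c), so h (1 + ρ_c/(ρ_m − ρ_c)) = Δ, i.e. h = Δ (ρ_m − ρ_c)/ρ_m.
h = 28.6 km × 0.592/3.332 = 5.08 km.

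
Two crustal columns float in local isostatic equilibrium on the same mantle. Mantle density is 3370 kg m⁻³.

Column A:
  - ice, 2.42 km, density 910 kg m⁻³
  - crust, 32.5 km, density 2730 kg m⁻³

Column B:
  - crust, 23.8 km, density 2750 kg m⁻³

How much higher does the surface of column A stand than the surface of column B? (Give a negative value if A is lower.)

For any compensation level in the mantle, the mantle terms cancel and isostasy reduces to e = (Σt_A − Σt_B) − (Σ(ρt)_A − Σ(ρt)_B) / ρ_m.
Σt_A = 34.92 km; Σt_B = 23.8 km; Σ(ρt)_A = 90927.2; Σ(ρt)_B = 65450 (in km·kg m⁻³).
e = (34.92 − 23.8) − (90927.2 − 65450) / 3370 = 3.56 km.

3.56 km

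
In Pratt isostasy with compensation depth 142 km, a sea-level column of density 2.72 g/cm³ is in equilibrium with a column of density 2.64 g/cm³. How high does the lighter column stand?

ρ_ref D = ρ (D + h) → h = D (ρ_ref − ρ)/ρ.
h = 142 km × (2.72 − 2.64)/2.64 = 4.3 km.

4.3 km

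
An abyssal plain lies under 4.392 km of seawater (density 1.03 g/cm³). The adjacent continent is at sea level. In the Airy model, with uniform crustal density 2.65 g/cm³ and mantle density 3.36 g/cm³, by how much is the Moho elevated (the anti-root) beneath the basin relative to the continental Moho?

Balancing pressure at the compensation depth: replacing crust with seawater at the top is compensated by replacing crust with mantle at the base: d (ρ_c − ρ_w) = a (ρ_m − ρ_c).
a = d (ρ_c − ρ_w)/(ρ_m − ρ_c) = 4.392 km × 1.62/0.71 = 10 km.

10 km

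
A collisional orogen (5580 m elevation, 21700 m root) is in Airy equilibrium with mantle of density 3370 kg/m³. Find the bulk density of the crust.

2680 kg/m³

ρ_c h = (ρ_m − ρ_c) r → ρ_c (h + r) = ρ_m r → ρ_c = ρ_m r / (h + r).
ρ_c = 3370 × 21700 m / (5580 m + 21700 m) = 2680 kg/m³.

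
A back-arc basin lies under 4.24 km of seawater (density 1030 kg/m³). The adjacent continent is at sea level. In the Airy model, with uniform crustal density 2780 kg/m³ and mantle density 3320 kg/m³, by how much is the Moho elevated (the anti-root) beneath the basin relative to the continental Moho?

In Airy isostatic equilibrium: replacing crust with seawater at the top is compensated by replacing crust with mantle at the base: d (ρ_c − ρ_w) = a (ρ_m − ρ_c).
a = d (ρ_c − ρ_w)/(ρ_m − ρ_c) = 4.24 km × 1750/540 = 13.7 km.

13.7 km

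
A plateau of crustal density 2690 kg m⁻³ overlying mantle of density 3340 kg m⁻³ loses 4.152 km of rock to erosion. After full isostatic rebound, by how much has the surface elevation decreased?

Rebound u = e ρ_c/ρ_m = 4.152 km × 2690/3340 = 3.344 km.
Net surface drop = e − u = 4.152 km − 3.344 km = e (ρ_m − ρ_c)/ρ_m = 0.808 km.

0.808 km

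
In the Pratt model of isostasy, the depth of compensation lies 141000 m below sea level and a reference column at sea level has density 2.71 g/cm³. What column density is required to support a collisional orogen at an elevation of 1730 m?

Pratt balance: ρ_ref D = ρ (D + h).
ρ = ρ_ref D/(D + h) = 2.71 × 141000 m/(141000 m + 1730 m) = 2.68 g/cm³.

2.68 g/cm³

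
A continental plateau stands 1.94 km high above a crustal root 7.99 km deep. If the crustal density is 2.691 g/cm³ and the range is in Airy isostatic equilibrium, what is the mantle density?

3.34 g/cm³

Airy balance: ρ_c h = (ρ_m − ρ_c) r → ρ_m = ρ_c (1 + h/r).
ρ_m = 2.691 × (1 + 1.94 km/7.99 km) = 3.34 g/cm³.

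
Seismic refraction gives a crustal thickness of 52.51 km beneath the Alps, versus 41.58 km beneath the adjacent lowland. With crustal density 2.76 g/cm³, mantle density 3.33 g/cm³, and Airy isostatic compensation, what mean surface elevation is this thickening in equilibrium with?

1.87 km

Excess crust Δ = 52.51 km − 41.58 km = 10.93 km, split between elevation h and root r with h + r = Δ.
Airy balance ρ_c h = (ρ_m − ρ_c) r gives r = h ρ_c/(ρ_m − ρ_c), so h (1 + ρ_c/(ρ_m − ρ_c)) = Δ, i.e. h = Δ (ρ_m − ρ_c)/ρ_m.
h = 10.93 km × 0.57/3.33 = 1.87 km.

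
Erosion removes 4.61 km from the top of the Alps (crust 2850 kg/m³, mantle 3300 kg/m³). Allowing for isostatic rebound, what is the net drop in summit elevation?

Rebound u = e ρ_c/ρ_m = 4.61 km × 2850/3300 = 3.981 km.
Net surface drop = e − u = 4.61 km − 3.981 km = e (ρ_m − ρ_c)/ρ_m = 0.629 km.

0.629 km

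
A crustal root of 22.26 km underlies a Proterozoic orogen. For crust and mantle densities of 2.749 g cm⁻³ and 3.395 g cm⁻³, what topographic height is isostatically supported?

5.23 km

Isostatic balance requires: ρ_c h = (ρ_m − ρ_c) r.
h = r (ρ_m − ρ_c) / ρ_c = 22.26 km × (3.395 − 2.749) / 2.749 = 5.23 km.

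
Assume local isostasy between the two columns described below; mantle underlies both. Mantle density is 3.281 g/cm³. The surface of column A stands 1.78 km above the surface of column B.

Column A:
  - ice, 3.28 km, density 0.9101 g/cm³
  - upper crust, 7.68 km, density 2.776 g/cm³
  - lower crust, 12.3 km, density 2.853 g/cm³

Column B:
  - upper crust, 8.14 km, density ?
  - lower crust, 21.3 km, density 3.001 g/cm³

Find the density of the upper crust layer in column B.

Take the compensation level at the base of the deeper column (depth z_c below the surface of column A) and equate Σ ρ_i t_i down to z_c; mantle fills any gap and the z_c terms cancel.
Column A: 3.28×0.9101 + 7.68×2.776 + 12.3×2.853 + (z_c − 23.26)×3.281
Column B: 1.78×0 + 8.14×ρ + 21.3×3.001 + (z_c − 1.78 − 29.44)×3.281
The z_c×3.281 term appears on both sides and cancels. Collect the known terms of each column as K = Σ(ρt)_known − 3.281 × (depth of known layers): K_A = 59.396708 − 3.281×23.26 = −16.919352; K_B = 63.9213 − 3.281×(1.78 + 29.44) = −38.51152.
Balance: K_A = K_B + 8.14×ρ, so ρ = (K_A − K_B)/8.14 = 21.5922/8.14 = 2.65 g/cm³.

2.65 g/cm³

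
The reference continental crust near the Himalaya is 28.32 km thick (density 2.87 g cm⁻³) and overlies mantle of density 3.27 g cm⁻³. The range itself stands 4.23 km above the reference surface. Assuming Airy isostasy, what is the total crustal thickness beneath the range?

Root depth r = h ρ_c / (ρ_m − ρ_c) = 4.23 km × 2.87 / 0.4 = 30.35 km.
Total thickness = T + h + r = 28.32 km + 4.23 km + 30.35 km = 62.9 km.

62.9 km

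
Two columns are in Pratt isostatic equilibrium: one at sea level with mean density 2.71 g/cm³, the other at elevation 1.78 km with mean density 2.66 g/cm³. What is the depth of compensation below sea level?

ρ_ref D = ρ (D + h) → D (ρ_ref − ρ) = ρ h.
D = ρ h/(ρ_ref − ρ) = 2.66 × 1.78 km/(2.71 − 2.66) = 94.7 km.

94.7 km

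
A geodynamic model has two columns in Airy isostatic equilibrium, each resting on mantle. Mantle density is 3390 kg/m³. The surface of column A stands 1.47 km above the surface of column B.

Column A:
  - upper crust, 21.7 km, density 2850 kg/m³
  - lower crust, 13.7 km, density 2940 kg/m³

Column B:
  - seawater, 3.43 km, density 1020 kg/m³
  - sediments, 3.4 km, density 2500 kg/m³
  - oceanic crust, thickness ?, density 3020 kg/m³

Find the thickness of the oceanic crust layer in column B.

4.72 km

Take the compensation level at the base of the deeper column (depth z_c below the surface of column A) and equate Σ ρ_i t_i down to z_c; mantle fills any gap and the z_c terms cancel.
Column A: 21.7×2850 + 13.7×2940 + (z_c − 35.4)×3390
Column B: 1.47×0 + 3.43×1020 + 3.4×2500 + x×3020 + (z_c − 1.47 − 6.83 − x)×3390
The z_c×3390 term appears on both sides and cancels. Collect the known terms of each column as K = Σ(ρt)_known − 3390 × (depth of known layers): K_A = 102123 − 3390×35.4 = −17883; K_B = 11998.6 − 3390×(1.47 + 6.83) = −16138.4.
Balance: K_A = K_B − x×(3390 − 3020), so x = (K_B − K_A)/(3390 − 3020) = 1744.6/370 = 4.72 km.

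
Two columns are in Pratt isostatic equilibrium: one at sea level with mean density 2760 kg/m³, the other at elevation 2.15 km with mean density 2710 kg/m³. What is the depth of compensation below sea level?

ρ_ref D = ρ (D + h) → D (ρ_ref − ρ) = ρ h.
D = ρ h/(ρ_ref − ρ) = 2710 × 2.15 km/(2760 − 2710) = 117 km.

117 km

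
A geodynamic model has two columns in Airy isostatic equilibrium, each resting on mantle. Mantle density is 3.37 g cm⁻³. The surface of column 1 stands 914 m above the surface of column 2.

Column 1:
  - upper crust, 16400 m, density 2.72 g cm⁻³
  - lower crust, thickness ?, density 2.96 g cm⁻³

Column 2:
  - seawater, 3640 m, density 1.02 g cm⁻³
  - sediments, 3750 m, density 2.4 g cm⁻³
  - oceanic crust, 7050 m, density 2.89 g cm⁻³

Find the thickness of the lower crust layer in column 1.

19500 m

Take the compensation level at the base of the deeper column (depth z_c below the surface of column 1) and equate Σ ρ_i t_i down to z_c; mantle fills any gap and the z_c terms cancel.
Column 1: 16400×2.72 + x×2.96 + (z_c − 16400 − x)×3.37
Column 2: 914×0 + 3640×1.02 + 3750×2.4 + 7050×2.89 + (z_c − 914 − 14440)×3.37
The z_c×3.37 term appears on both sides and cancels. Collect the known terms of each column as K = Σ(ρt)_known − 3.37 × (depth of known layers): K_1 = 44608 − 3.37×16400 = −10660; K_2 = 33087.3 − 3.37×(914 + 14440) = −18655.68.
Balance: K_1 − x×(3.37 − 2.96) = K_2, so x = (K_1 − K_2)/(3.37 − 2.96) = 7995.68/0.41 = 19500 m.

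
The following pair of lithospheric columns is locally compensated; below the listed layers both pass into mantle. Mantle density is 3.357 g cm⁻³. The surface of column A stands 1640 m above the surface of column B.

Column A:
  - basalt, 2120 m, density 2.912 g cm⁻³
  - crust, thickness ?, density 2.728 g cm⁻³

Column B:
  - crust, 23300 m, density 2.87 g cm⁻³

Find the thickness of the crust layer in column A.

25300 m

Take the compensation level at the base of the deeper column (depth z_c below the surface of column A) and equate Σ ρ_i t_i down to z_c; mantle fills any gap and the z_c terms cancel.
Column A: 2120×2.912 + x×2.728 + (z_c − 2120 − x)×3.357
Column B: 1640×0 + 23300×2.87 + (z_c − 1640 − 23300)×3.357
The z_c×3.357 term appears on both sides and cancels. Collect the known terms of each column as K = Σ(ρt)_known − 3.357 × (depth of known layers): K_A = 6173.44 − 3.357×2120 = −943.4; K_B = 66871 − 3.357×(1640 + 23300) = −16852.58.
Balance: K_A − x×(3.357 − 2.728) = K_B, so x = (K_A − K_B)/(3.357 − 2.728) = 15909.2/0.629 = 25300 m.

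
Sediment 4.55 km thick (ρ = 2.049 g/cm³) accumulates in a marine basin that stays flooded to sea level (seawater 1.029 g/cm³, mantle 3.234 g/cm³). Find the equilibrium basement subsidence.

2.1 km

Submarine loading: the sediment displaces seawater, and the subsidence is in turn flooded, so s (ρ_m − ρ_w) = t (ρ_sed − ρ_w).
s = 4.55 km × (2.049 − 1.029) / (3.234 − 1.029) = 2.1 km.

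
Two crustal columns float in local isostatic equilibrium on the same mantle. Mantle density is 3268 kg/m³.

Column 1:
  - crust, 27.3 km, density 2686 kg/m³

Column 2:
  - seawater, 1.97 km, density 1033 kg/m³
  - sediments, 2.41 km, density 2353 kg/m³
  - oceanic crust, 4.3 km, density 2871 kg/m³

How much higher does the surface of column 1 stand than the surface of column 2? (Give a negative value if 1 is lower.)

For any compensation level in the mantle, the mantle terms cancel and isostasy reduces to e = (Σt_1 − Σt_2) − (Σ(ρt)_1 − Σ(ρt)_2) / ρ_m.
Σt_1 = 27.3 km; Σt_2 = 8.68 km; Σ(ρt)_1 = 73327.8; Σ(ρt)_2 = 20051.04 (in km·kg/m³).
e = (27.3 − 8.68) − (73327.8 − 20051.04) / 3268 = 2.32 km.

2.32 km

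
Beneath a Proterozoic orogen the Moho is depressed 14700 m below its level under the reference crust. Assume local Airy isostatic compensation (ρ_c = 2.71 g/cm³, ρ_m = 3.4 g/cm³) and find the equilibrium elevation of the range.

3740 m

In Airy isostatic equilibrium: ρ_c h = (ρ_m − ρ_c) r.
h = r (ρ_m − ρ_c) / ρ_c = 14700 m × (3.4 − 2.71) / 2.71 = 3740 m.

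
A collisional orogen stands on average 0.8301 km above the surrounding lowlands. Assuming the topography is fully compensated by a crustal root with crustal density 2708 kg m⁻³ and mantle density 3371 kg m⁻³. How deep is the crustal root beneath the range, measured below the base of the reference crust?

3.39 km

In Airy isostatic equilibrium: the weight of the topography is balanced by the buoyancy of the root, ρ_c h = (ρ_m − ρ_c) r.
r = h · ρ_c / (ρ_m − ρ_c) = 0.8301 km × 2708 / (3371 − 2708) = 3.39 km.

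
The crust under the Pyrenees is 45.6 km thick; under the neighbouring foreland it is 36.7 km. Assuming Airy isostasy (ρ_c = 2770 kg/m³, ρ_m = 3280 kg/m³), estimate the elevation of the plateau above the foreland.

Excess crust Δ = 45.6 km − 36.7 km = 8.9 km, split between elevation h and root r with h + r = Δ.
Airy balance ρ_c h = (ρ_m − ρ_c) r gives r = h ρ_c/(ρ_m − ρ_c), so h (1 + ρ_c/(ρ_m − ρ_c)) = Δ, i.e. h = Δ (ρ_m − ρ_c)/ρ_m.
h = 8.9 km × 510/3280 = 1.38 km.

1.38 km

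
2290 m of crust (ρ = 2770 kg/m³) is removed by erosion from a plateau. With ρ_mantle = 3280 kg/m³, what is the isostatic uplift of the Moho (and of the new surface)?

Unloading: uplift u = e ρ_c/ρ_m = 2290 m × 2770/3280 = 1930 m.

1930 m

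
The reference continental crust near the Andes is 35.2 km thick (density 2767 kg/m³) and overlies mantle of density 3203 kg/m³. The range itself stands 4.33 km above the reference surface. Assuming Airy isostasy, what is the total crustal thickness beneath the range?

Root depth r = h ρ_c / (ρ_m − ρ_c) = 4.33 km × 2767 / 436 = 27.48 km.
Total thickness = T + h + r = 35.2 km + 4.33 km + 27.48 km = 67 km.

67 km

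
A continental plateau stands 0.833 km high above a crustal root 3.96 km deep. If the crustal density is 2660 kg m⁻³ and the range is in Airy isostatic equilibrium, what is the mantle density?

3220 kg m⁻³

Airy balance: ρ_c h = (ρ_m − ρ_c) r → ρ_m = ρ_c (1 + h/r).
ρ_m = 2660 × (1 + 0.833 km/3.96 km) = 3220 kg m⁻³.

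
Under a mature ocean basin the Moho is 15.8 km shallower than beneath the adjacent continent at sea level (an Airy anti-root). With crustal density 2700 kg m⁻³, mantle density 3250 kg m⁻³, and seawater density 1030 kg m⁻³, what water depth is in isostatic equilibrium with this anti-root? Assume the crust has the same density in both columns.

Replacing a thickness d of crust by seawater at the top must be balanced by replacing crust with mantle at the base: d (ρ_c − ρ_w) = a (ρ_m − ρ_c).
d = a (ρ_m − ρ_c)/(ρ_c − ρ_w) = 15.8 km × 550/1670 = 5.2 km.

5.2 km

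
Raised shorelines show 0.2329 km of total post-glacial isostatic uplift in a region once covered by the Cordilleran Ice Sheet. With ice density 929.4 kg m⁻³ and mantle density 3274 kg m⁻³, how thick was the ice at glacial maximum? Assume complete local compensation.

u = t ρ_ice/ρ_m → t = u ρ_m/ρ_ice = 0.2329 km × 3274/929.4 = 0.82 km.

0.82 km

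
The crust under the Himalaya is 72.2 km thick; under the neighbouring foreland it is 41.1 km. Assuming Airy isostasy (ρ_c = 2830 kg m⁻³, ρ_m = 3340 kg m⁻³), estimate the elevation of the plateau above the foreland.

4.75 km

Excess crust Δ = 72.2 km − 41.1 km = 31.1 km, split between elevation h and root r with h + r = Δ.
Airy balance ρ_c h = (ρ_m − ρ_c) r gives r = h ρ_c/(ρ_m − ρ_c), so h (1 + ρ_c/(ρ_m − ρ_c)) = Δ, i.e. h = Δ (ρ_m − ρ_c)/ρ_m.
h = 31.1 km × 510/3340 = 4.75 km.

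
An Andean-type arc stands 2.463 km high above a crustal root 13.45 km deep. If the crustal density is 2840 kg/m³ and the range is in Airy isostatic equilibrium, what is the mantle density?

3360 kg/m³

Airy balance: ρ_c h = (ρ_m − ρ_c) r → ρ_m = ρ_c (1 + h/r).
ρ_m = 2840 × (1 + 2.463 km/13.45 km) = 3360 kg/m³.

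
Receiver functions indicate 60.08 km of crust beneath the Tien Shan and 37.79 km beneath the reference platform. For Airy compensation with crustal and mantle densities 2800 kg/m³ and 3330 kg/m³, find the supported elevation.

Excess crust Δ = 60.08 km − 37.79 km = 22.29 km, split between elevation h and root r with h + r = Δ.
Airy balance ρ_c h = (ρ_m − ρ_c) r gives r = h ρ_c/(ρ_m − ρ_c), so h (1 + ρ_c/(ρ_m − ρ_c)) = Δ, i.e. h = Δ (ρ_m − ρ_c)/ρ_m.
h = 22.29 km × 530/3330 = 3.55 km.

3.55 km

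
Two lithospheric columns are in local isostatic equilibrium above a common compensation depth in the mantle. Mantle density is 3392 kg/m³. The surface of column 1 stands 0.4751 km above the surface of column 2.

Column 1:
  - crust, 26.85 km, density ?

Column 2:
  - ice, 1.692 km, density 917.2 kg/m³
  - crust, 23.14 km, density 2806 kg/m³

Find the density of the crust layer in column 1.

Take the compensation level at the base of the deeper column (depth z_c below the surface of column 1) and equate Σ ρ_i t_i down to z_c; mantle fills any gap and the z_c terms cancel.
Column 1: 26.85×ρ + (z_c − 26.85)×3392
Column 2: 0.4751×0 + 1.692×917.2 + 23.14×2806 + (z_c − 0.4751 − 24.832)×3392
The z_c×3392 term appears on both sides and cancels. Collect the known terms of each column as K = Σ(ρt)_known − 3392 × (depth of known layers): K_1 = 0 − 3392×26.85 = −91075.2; K_2 = 66482.7424 − 3392×(0.4751 + 24.832) = −19358.9408.
Balance: K_1 + 26.85×ρ = K_2, so ρ = (K_2 − K_1)/26.85 = 71716.3/26.85 = 2670 kg/m³.

2670 kg/m³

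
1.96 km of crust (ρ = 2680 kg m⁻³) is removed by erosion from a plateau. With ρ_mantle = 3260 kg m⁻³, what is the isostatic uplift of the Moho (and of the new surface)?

1.61 km

Unloading: uplift u = e ρ_c/ρ_m = 1.96 km × 2680/3260 = 1.61 km.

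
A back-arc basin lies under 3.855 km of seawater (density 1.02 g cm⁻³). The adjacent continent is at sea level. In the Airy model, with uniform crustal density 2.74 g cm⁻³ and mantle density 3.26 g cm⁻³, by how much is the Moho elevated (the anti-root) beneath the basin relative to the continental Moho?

12.8 km

For local isostatic compensation: replacing crust with seawater at the top is compensated by replacing crust with mantle at the base: d (ρ_c − ρ_w) = a (ρ_m − ρ_c).
a = d (ρ_c − ρ_w)/(ρ_m − ρ_c) = 3.855 km × 1.72/0.52 = 12.8 km.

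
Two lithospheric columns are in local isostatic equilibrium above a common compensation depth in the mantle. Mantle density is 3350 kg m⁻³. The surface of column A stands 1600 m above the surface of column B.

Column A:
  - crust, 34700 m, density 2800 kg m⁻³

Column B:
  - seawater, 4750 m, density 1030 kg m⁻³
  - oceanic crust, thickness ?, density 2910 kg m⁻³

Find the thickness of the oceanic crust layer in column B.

Take the compensation level at the base of the deeper column (depth z_c below the surface of column A) and equate Σ ρ_i t_i down to z_c; mantle fills any gap and the z_c terms cancel.
Column A: 34700×2800 + (z_c − 34700)×3350
Column B: 1600×0 + 4750×1030 + x×2910 + (z_c − 1600 − 4750 − x)×3350
The z_c×3350 term appears on both sides and cancels. Collect the known terms of each column as K = Σ(ρt)_known − 3350 × (depth of known layers): K_A = 97160000 − 3350×34700 = −19085000; K_B = 4892500 − 3350×(1600 + 4750) = −16380000.
Balance: K_A = K_B − x×(3350 − 2910), so x = (K_B − K_A)/(3350 − 2910) = 2705000/440 = 6150 m.

6150 m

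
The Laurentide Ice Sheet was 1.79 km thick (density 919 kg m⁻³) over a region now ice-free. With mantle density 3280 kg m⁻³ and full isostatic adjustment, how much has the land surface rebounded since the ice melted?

0.502 km

Removing the load lets mantle flow back in; uplift u satisfies ρ_ice t = ρ_m u.
u = t ρ_ice/ρ_m = 1.79 km × 919/3280 = 0.502 km.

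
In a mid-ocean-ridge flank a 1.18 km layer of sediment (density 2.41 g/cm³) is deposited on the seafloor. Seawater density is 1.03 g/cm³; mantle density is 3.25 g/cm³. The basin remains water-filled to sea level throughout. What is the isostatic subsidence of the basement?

Submarine loading: the sediment displaces seawater, and the subsidence is in turn flooded, so s (ρ_m − ρ_w) = t (ρ_sed − ρ_w).
s = 1.18 km × (2.41 − 1.03) / (3.25 − 1.03) = 0.734 km.

0.734 km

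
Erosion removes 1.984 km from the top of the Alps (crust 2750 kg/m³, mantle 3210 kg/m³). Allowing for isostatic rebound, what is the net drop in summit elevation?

Rebound u = e ρ_c/ρ_m = 1.984 km × 2750/3210 = 1.7 km.
Net surface drop = e − u = 1.984 km − 1.7 km = e (ρ_m − ρ_c)/ρ_m = 0.284 km.

0.284 km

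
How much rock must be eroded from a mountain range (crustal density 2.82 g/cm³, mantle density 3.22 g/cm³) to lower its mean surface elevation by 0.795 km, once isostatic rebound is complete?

Net drop Δ = e − u = e − e ρ_c/ρ_m = e (ρ_m − ρ_c)/ρ_m.
e = Δ ρ_m/(ρ_m − ρ_c) = 0.795 km × 3.22/0.4 = 6.4 km.

6.4 km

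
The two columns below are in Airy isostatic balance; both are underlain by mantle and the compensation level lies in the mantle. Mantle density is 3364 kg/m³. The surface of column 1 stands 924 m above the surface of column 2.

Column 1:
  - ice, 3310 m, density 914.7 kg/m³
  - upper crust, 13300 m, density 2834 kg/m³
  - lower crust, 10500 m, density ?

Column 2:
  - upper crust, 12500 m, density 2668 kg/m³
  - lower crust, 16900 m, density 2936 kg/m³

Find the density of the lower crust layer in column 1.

2990 kg/m³

Take the compensation level at the base of the deeper column (depth z_c below the surface of column 1) and equate Σ ρ_i t_i down to z_c; mantle fills any gap and the z_c terms cancel.
Column 1: 3310×914.7 + 13300×2834 + 10500×ρ + (z_c − 27110)×3364
Column 2: 924×0 + 12500×2668 + 16900×2936 + (z_c − 924 − 29400)×3364
The z_c×3364 term appears on both sides and cancels. Collect the known terms of each column as K = Σ(ρt)_known − 3364 × (depth of known layers): K_1 = 40719857 − 3364×27110 = −50478183; K_2 = 82968400 − 3364×(924 + 29400) = −19041536.
Balance: K_1 + 10500×ρ = K_2, so ρ = (K_2 − K_1)/10500 = 31436600/10500 = 2990 kg/m³.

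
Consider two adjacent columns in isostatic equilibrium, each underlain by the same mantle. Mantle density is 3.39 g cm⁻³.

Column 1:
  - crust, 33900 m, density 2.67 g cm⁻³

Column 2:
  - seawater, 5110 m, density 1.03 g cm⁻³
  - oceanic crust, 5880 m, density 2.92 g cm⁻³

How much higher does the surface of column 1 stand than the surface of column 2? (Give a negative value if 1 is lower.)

For any compensation level in the mantle, the mantle terms cancel and isostasy reduces to e = (Σt_1 − Σt_2) − (Σ(ρt)_1 − Σ(ρt)_2) / ρ_m.
Σt_1 = 33900 m; Σt_2 = 10990 m; Σ(ρt)_1 = 90513; Σ(ρt)_2 = 22432.9 (in m·g cm⁻³).
e = (33900 − 10990) − (90513 − 22432.9) / 3.39 = 2830 m.

2830 m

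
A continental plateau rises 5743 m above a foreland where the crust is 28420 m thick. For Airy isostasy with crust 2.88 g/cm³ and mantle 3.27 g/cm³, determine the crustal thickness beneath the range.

76600 m

Root depth r = h ρ_c / (ρ_m − ρ_c) = 5743 m × 2.88 / 0.39 = 42410 m.
Total thickness = T + h + r = 28420 m + 5743 m + 42410 m = 76600 m.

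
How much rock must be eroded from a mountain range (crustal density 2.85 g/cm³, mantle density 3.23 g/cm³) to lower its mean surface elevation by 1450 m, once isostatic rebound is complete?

Net drop Δ = e − u = e − e ρ_c/ρ_m = e (ρ_m − ρ_c)/ρ_m.
e = Δ ρ_m/(ρ_m − ρ_c) = 1450 m × 3.23/0.38 = 12300 m.

12300 m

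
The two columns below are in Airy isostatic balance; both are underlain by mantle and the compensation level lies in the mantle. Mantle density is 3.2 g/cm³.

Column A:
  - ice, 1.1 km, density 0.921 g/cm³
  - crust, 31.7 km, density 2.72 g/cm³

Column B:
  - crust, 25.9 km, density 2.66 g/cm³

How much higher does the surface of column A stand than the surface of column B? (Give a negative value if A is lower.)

1.17 km

For any compensation level in the mantle, the mantle terms cancel and isostasy reduces to e = (Σt_A − Σt_B) − (Σ(ρt)_A − Σ(ρt)_B) / ρ_m.
Σt_A = 32.8 km; Σt_B = 25.9 km; Σ(ρt)_A = 87.2371; Σ(ρt)_B = 68.894 (in km·g/cm³).
e = (32.8 − 25.9) − (87.2371 − 68.894) / 3.2 = 1.17 km.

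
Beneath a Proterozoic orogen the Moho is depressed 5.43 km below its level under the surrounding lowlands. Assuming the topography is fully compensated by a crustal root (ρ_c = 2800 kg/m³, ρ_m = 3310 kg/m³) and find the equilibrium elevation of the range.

0.989 km

Isostatic balance requires: ρ_c h = (ρ_m − ρ_c) r.
h = r (ρ_m − ρ_c) / ρ_c = 5.43 km × (3310 − 2800) / 2800 = 0.989 km.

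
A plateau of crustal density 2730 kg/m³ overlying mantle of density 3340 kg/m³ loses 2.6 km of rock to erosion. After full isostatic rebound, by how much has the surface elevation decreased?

Rebound u = e ρ_c/ρ_m = 2.6 km × 2730/3340 = 2.125 km.
Net surface drop = e − u = 2.6 km − 2.125 km = e (ρ_m − ρ_c)/ρ_m = 0.475 km.

0.475 km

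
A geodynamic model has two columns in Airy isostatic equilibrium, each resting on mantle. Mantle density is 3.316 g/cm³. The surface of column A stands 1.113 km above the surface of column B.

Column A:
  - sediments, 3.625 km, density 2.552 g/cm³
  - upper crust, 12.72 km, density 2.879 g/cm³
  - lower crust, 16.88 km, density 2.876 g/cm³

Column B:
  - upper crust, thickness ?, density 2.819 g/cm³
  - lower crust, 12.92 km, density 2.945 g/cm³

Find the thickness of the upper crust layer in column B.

14.6 km

Take the compensation level at the base of the deeper column (depth z_c below the surface of column A) and equate Σ ρ_i t_i down to z_c; mantle fills any gap and the z_c terms cancel.
Column A: 3.625×2.552 + 12.72×2.879 + 16.88×2.876 + (z_c − 33.225)×3.316
Column B: 1.113×0 + x×2.819 + 12.92×2.945 + (z_c − 1.113 − 12.92 − x)×3.316
The z_c×3.316 term appears on both sides and cancels. Collect the known terms of each column as K = Σ(ρt)_known − 3.316 × (depth of known layers): K_A = 94.41876 − 3.316×33.225 = −15.75534; K_B = 38.0494 − 3.316×(1.113 + 12.92) = −8.484028.
Balance: K_A = K_B − x×(3.316 − 2.819), so x = (K_B − K_A)/(3.316 − 2.819) = 7.27131/0.497 = 14.6 km.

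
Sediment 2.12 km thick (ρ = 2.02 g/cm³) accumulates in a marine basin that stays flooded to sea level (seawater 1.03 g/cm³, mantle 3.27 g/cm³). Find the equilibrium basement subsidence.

0.937 km

Submarine loading: the sediment displaces seawater, and the subsidence is in turn flooded, so s (ρ_m − ρ_w) = t (ρ_sed − ρ_w).
s = 2.12 km × (2.02 − 1.03) / (3.27 − 1.03) = 0.937 km.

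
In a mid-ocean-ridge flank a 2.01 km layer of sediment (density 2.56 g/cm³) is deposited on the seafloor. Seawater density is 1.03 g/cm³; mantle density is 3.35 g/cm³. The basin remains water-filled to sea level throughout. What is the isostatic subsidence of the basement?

Submarine loading: the sediment displaces seawater, and the subsidence is in turn flooded, so s (ρ_m − ρ_w) = t (ρ_sed − ρ_w).
s = 2.01 km × (2.56 − 1.03) / (3.35 − 1.03) = 1.33 km.

1.33 km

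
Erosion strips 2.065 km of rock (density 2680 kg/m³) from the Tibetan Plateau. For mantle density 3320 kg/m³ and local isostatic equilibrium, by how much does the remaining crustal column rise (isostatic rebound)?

Unloading: uplift u = e ρ_c/ρ_m = 2.065 km × 2680/3320 = 1.67 km.

1.67 km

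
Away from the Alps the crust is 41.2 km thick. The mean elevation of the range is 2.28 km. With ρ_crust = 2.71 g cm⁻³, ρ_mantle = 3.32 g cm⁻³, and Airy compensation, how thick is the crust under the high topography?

53.6 km

Root depth r = h ρ_c / (ρ_m − ρ_c) = 2.28 km × 2.71 / 0.61 = 10.13 km.
Total thickness = T + h + r = 41.2 km + 2.28 km + 10.13 km = 53.6 km.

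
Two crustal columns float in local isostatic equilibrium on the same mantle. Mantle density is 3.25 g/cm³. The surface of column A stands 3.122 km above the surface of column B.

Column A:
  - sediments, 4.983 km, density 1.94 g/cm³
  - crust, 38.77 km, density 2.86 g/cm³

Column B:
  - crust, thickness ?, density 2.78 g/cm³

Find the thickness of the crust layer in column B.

Take the compensation level at the base of the deeper column (depth z_c below the surface of column A) and equate Σ ρ_i t_i down to z_c; mantle fills any gap and the z_c terms cancel.
Column A: 4.983×1.94 + 38.77×2.86 + (z_c − 43.753)×3.25
Column B: 3.122×0 + x×2.78 + (z_c − 3.122 − 0 − x)×3.25
The z_c×3.25 term appears on both sides and cancels. Collect the known terms of each column as K = Σ(ρt)_known − 3.25 × (depth of known layers): K_A = 120.54922 − 3.25×43.753 = −21.64803; K_B = 0 − 3.25×(3.122 + 0) = −10.1465.
Balance: K_A = K_B − x×(3.25 − 2.78), so x = (K_B − K_A)/(3.25 − 2.78) = 11.5015/0.47 = 24.5 km.

24.5 km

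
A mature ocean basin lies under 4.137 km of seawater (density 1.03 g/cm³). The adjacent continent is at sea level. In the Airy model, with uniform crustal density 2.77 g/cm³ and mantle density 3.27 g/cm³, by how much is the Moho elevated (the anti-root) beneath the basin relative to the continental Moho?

14.4 km

Isostatic balance requires: replacing crust with seawater at the top is compensated by replacing crust with mantle at the base: d (ρ_c − ρ_w) = a (ρ_m − ρ_c).
a = d (ρ_c − ρ_w)/(ρ_m − ρ_c) = 4.137 km × 1.74/0.5 = 14.4 km.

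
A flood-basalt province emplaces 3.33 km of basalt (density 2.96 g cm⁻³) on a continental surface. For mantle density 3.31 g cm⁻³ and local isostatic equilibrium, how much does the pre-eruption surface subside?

Subaerial loading: s = t ρ_load / ρ_m.
s = 3.33 km × 2.96/3.31 = 2.98 km.

2.98 km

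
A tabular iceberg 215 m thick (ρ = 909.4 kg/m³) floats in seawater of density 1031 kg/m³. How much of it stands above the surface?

Floating equilibrium: submerged depth d = t ρ_obj/ρ_fluid = 215 m × 909.4/1031 = 189.6 m.
Freeboard = t − d = 215 m − 189.6 m = 25.4 m.

25.4 m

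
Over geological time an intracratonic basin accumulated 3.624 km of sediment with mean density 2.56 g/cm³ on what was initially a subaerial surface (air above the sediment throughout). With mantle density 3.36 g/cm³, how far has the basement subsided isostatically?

2.76 km

Subaerial load: s = t ρ_sed / ρ_m = 3.624 km × 2.56/3.36 = 2.76 km.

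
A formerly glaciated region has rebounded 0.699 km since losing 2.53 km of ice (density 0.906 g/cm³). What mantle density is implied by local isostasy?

3.28 g/cm³

ρ_m = ρ_ice t / u = 0.906 × 2.53 km/0.699 km = 3.28 g/cm³.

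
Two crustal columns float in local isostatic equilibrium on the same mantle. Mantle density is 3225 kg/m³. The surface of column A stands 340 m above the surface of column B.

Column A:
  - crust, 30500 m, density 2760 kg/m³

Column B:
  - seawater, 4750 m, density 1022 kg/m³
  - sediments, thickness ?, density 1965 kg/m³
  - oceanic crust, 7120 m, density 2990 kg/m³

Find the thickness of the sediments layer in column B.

Take the compensation level at the base of the deeper column (depth z_c below the surface of column A) and equate Σ ρ_i t_i down to z_c; mantle fills any gap and the z_c terms cancel.
Column A: 30500×2760 + (z_c − 30500)×3225
Column B: 340×0 + 4750×1022 + x×1965 + 7120×2990 + (z_c − 340 − 11870 − x)×3225
The z_c×3225 term appears on both sides and cancels. Collect the known terms of each column as K = Σ(ρt)_known − 3225 × (depth of known layers): K_A = 84180000 − 3225×30500 = −14182500; K_B = 26143300 − 3225×(340 + 11870) = −13233950.
Balance: K_A = K_B − x×(3225 − 1965), so x = (K_B − K_A)/(3225 − 1965) = 948550/1260 = 753 m.

753 m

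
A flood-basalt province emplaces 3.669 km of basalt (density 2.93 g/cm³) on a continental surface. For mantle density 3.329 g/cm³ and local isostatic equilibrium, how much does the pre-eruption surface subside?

3.23 km

Subaerial loading: s = t ρ_load / ρ_m.
s = 3.669 km × 2.93/3.329 = 3.23 km.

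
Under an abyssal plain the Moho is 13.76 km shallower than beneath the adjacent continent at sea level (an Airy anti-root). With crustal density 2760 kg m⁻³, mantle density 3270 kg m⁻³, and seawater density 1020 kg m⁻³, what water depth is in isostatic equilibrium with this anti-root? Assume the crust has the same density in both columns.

Replacing a thickness d of crust by seawater at the top must be balanced by replacing crust with mantle at the base: d (ρ_c − ρ_w) = a (ρ_m − ρ_c).
d = a (ρ_m − ρ_c)/(ρ_c − ρ_w) = 13.76 km × 510/1740 = 4.03 km.

4.03 km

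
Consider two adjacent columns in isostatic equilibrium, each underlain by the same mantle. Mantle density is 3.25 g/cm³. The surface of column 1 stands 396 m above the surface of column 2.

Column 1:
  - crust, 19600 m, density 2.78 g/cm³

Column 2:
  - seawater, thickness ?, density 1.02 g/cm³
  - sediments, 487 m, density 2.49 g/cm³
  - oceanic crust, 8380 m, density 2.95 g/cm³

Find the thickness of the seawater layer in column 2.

2260 m

Take the compensation level at the base of the deeper column (depth z_c below the surface of column 1) and equate Σ ρ_i t_i down to z_c; mantle fills any gap and the z_c terms cancel.
Column 1: 19600×2.78 + (z_c − 19600)×3.25
Column 2: 396×0 + x×1.02 + 487×2.49 + 8380×2.95 + (z_c − 396 − 8867 − x)×3.25
The z_c×3.25 term appears on both sides and cancels. Collect the known terms of each column as K = Σ(ρt)_known − 3.25 × (depth of known layers): K_1 = 54488 − 3.25×19600 = −9212; K_2 = 25933.63 − 3.25×(396 + 8867) = −4171.12.
Balance: K_1 = K_2 − x×(3.25 − 1.02), so x = (K_2 − K_1)/(3.25 − 1.02) = 5040.88/2.23 = 2260 m.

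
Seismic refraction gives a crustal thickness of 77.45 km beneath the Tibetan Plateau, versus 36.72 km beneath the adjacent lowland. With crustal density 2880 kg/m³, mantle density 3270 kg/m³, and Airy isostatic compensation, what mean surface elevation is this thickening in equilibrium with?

Excess crust Δ = 77.45 km − 36.72 km = 40.73 km, split between elevation h and root r with h + r = Δ.
Airy balance ρ_c h = (ρ_m − ρ_c) r gives r = h ρ_c/(ρ_m − ρ_c), so h (1 + ρ_c/(ρ_m − ρ_c)) = Δ, i.e. h = Δ (ρ_m − ρ_c)/ρ_m.
h = 40.73 km × 390/3270 = 4.86 km.

4.86 km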